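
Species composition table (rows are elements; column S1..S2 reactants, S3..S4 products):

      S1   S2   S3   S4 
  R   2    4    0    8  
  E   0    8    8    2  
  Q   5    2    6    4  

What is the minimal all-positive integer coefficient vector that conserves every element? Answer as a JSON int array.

Coefficients: [6, 5, 4, 4]

R: 6·2+5·4 = 32 | 4·0+4·8 = 32
E: 6·0+5·8 = 40 | 4·8+4·2 = 40
Q: 6·5+5·2 = 40 | 4·6+4·4 = 40
gcd(6,5,4,4) = 1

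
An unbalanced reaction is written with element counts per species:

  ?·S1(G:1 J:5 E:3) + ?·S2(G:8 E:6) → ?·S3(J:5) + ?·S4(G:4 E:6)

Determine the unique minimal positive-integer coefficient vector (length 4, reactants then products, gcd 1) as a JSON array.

Coefficients: [4, 1, 4, 3]

G: 4·1+1·8 = 12 | 4·0+3·4 = 12
J: 4·5+1·0 = 20 | 4·5+3·0 = 20
E: 4·3+1·6 = 18 | 4·0+3·6 = 18
gcd(4,1,4,3) = 1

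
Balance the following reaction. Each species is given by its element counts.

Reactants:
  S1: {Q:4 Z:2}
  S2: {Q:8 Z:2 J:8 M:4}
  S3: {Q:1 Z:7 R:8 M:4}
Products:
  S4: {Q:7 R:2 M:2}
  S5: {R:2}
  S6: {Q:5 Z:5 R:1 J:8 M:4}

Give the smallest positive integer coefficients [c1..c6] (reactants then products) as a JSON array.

Q: 2·4+6·8+2·1 = 58 | 4·7+1·0+6·5 = 58
Z: 2·2+6·2+2·7 = 30 | 4·0+1·0+6·5 = 30
R: 2·0+6·0+2·8 = 16 | 4·2+1·2+6·1 = 16
J: 2·0+6·8+2·0 = 48 | 4·0+1·0+6·8 = 48
M: 2·0+6·4+2·4 = 32 | 4·2+1·0+6·4 = 32
gcd(2,6,2,4,1,6) = 1

Coefficients: [2, 6, 2, 4, 1, 6]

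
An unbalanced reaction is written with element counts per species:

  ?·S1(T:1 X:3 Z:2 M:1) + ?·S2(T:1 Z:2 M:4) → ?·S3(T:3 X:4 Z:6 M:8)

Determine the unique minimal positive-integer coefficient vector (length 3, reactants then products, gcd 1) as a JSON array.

T: 4·1+5·1 = 9 | 3·3 = 9
X: 4·3+5·0 = 12 | 3·4 = 12
Z: 4·2+5·2 = 18 | 3·6 = 18
M: 4·1+5·4 = 24 | 3·8 = 24
gcd(4,5,3) = 1

Coefficients: [4, 5, 3]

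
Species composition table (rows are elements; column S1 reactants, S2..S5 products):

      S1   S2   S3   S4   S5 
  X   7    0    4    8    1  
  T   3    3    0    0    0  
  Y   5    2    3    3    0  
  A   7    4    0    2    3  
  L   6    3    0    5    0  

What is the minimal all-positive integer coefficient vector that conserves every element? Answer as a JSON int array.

X: 5·7 = 35 | 5·0+2·4+3·8+3·1 = 35
T: 5·3 = 15 | 5·3+2·0+3·0+3·0 = 15
Y: 5·5 = 25 | 5·2+2·3+3·3+3·0 = 25
A: 5·7 = 35 | 5·4+2·0+3·2+3·3 = 35
L: 5·6 = 30 | 5·3+2·0+3·5+3·0 = 30
gcd(5,5,2,3,3) = 1

Coefficients: [5, 5, 2, 3, 3]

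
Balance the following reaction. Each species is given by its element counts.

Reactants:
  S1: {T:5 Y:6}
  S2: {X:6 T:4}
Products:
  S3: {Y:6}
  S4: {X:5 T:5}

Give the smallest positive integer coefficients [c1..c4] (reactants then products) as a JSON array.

Coefficients: [2, 5, 2, 6]

X: 2·0+5·6 = 30 | 2·0+6·5 = 30
T: 2·5+5·4 = 30 | 2·0+6·5 = 30
Y: 2·6+5·0 = 12 | 2·6+6·0 = 12
gcd(2,5,2,6) = 1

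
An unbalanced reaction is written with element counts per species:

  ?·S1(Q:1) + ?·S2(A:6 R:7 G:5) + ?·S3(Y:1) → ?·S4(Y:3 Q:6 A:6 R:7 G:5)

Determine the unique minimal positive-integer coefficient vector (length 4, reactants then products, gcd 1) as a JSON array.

Coefficients: [6, 1, 3, 1]

Y: 6·0+1·0+3·1 = 3 | 1·3 = 3
Q: 6·1+1·0+3·0 = 6 | 1·6 = 6
A: 6·0+1·6+3·0 = 6 | 1·6 = 6
R: 6·0+1·7+3·0 = 7 | 1·7 = 7
G: 6·0+1·5+3·0 = 5 | 1·5 = 5
gcd(6,1,3,1) = 1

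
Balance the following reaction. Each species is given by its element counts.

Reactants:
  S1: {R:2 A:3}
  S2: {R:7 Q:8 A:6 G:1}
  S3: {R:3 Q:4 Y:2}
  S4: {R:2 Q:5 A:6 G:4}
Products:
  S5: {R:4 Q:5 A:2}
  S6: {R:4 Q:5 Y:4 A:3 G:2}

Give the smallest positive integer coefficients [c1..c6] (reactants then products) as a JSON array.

R: 1·2+2·7+6·3+1·2 = 36 | 6·4+3·4 = 36
Q: 1·0+2·8+6·4+1·5 = 45 | 6·5+3·5 = 45
Y: 1·0+2·0+6·2+1·0 = 12 | 6·0+3·4 = 12
A: 1·3+2·6+6·0+1·6 = 21 | 6·2+3·3 = 21
G: 1·0+2·1+6·0+1·4 = 6 | 6·0+3·2 = 6
gcd(1,2,6,1,6,3) = 1

Coefficients: [1, 2, 6, 1, 6, 3]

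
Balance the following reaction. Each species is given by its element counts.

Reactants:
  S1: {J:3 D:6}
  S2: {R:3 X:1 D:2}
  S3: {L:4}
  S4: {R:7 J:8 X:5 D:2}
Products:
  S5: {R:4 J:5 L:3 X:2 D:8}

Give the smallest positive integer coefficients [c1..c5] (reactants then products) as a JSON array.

Coefficients: [4, 3, 3, 1, 4]

R: 4·0+3·3+3·0+1·7 = 16 | 4·4 = 16
J: 4·3+3·0+3·0+1·8 = 20 | 4·5 = 20
L: 4·0+3·0+3·4+1·0 = 12 | 4·3 = 12
X: 4·0+3·1+3·0+1·5 = 8 | 4·2 = 8
D: 4·6+3·2+3·0+1·2 = 32 | 4·8 = 32
gcd(4,3,3,1,4) = 1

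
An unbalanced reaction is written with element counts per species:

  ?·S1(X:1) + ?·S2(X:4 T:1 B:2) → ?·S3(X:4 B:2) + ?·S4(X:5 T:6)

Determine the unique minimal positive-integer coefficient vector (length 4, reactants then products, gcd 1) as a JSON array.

X: 5·1+6·4 = 29 | 6·4+1·5 = 29
T: 5·0+6·1 = 6 | 6·0+1·6 = 6
B: 5·0+6·2 = 12 | 6·2+1·0 = 12
gcd(5,6,6,1) = 1

Coefficients: [5, 6, 6, 1]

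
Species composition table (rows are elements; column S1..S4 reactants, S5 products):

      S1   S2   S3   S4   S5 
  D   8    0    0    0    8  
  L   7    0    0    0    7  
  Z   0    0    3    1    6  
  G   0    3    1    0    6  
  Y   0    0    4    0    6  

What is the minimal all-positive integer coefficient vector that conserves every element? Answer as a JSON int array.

Coefficients: [2, 3, 3, 3, 2]

D: 2·8+3·0+3·0+3·0 = 16 | 2·8 = 16
L: 2·7+3·0+3·0+3·0 = 14 | 2·7 = 14
Z: 2·0+3·0+3·3+3·1 = 12 | 2·6 = 12
G: 2·0+3·3+3·1+3·0 = 12 | 2·6 = 12
Y: 2·0+3·0+3·4+3·0 = 12 | 2·6 = 12
gcd(2,3,3,3,2) = 1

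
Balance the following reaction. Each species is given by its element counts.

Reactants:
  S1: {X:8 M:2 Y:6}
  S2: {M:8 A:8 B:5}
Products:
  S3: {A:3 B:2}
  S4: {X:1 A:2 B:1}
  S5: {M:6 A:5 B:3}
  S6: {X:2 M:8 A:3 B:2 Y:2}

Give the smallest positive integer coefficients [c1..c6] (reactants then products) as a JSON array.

X: 1·8+5·0 = 8 | 4·0+2·1+3·0+3·2 = 8
M: 1·2+5·8 = 42 | 4·0+2·0+3·6+3·8 = 42
A: 1·0+5·8 = 40 | 4·3+2·2+3·5+3·3 = 40
B: 1·0+5·5 = 25 | 4·2+2·1+3·3+3·2 = 25
Y: 1·6+5·0 = 6 | 4·0+2·0+3·0+3·2 = 6
gcd(1,5,4,2,3,3) = 1

Coefficients: [1, 5, 4, 2, 3, 3]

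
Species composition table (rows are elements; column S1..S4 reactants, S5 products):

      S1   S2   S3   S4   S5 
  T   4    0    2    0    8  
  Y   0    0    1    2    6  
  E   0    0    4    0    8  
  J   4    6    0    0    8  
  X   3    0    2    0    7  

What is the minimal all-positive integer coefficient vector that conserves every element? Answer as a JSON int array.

Coefficients: [3, 2, 6, 6, 3]

T: 3·4+2·0+6·2+6·0 = 24 | 3·8 = 24
Y: 3·0+2·0+6·1+6·2 = 18 | 3·6 = 18
E: 3·0+2·0+6·4+6·0 = 24 | 3·8 = 24
J: 3·4+2·6+6·0+6·0 = 24 | 3·8 = 24
X: 3·3+2·0+6·2+6·0 = 21 | 3·7 = 21
gcd(3,2,6,6,3) = 1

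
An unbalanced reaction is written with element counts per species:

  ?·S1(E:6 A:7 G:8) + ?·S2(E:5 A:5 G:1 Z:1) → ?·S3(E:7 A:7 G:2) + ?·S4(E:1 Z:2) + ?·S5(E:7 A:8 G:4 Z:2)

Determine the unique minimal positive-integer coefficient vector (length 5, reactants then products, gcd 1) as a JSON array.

E: 1·6+6·5 = 36 | 3·7+1·1+2·7 = 36
A: 1·7+6·5 = 37 | 3·7+1·0+2·8 = 37
G: 1·8+6·1 = 14 | 3·2+1·0+2·4 = 14
Z: 1·0+6·1 = 6 | 3·0+1·2+2·2 = 6
gcd(1,6,3,1,2) = 1

Coefficients: [1, 6, 3, 1, 2]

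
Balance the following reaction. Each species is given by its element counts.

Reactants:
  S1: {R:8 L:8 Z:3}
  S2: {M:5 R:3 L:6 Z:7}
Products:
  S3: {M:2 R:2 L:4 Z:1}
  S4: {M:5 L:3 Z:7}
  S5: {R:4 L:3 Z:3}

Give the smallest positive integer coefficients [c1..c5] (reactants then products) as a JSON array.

Coefficients: [1, 6, 5, 4, 4]

M: 1·0+6·5 = 30 | 5·2+4·5+4·0 = 30
R: 1·8+6·3 = 26 | 5·2+4·0+4·4 = 26
L: 1·8+6·6 = 44 | 5·4+4·3+4·3 = 44
Z: 1·3+6·7 = 45 | 5·1+4·7+4·3 = 45
gcd(1,6,5,4,4) = 1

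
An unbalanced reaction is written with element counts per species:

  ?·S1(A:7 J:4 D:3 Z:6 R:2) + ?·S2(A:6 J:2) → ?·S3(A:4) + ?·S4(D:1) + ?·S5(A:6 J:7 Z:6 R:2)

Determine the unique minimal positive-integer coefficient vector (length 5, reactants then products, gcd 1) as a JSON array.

A: 2·7+3·6 = 32 | 5·4+6·0+2·6 = 32
J: 2·4+3·2 = 14 | 5·0+6·0+2·7 = 14
D: 2·3+3·0 = 6 | 5·0+6·1+2·0 = 6
Z: 2·6+3·0 = 12 | 5·0+6·0+2·6 = 12
R: 2·2+3·0 = 4 | 5·0+6·0+2·2 = 4
gcd(2,3,5,6,2) = 1

Coefficients: [2, 3, 5, 6, 2]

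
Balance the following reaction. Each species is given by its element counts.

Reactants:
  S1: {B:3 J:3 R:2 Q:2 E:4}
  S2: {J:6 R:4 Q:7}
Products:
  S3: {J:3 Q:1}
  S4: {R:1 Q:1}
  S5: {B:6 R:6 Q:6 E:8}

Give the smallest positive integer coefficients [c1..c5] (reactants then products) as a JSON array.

Coefficients: [2, 2, 6, 6, 1]

B: 2·3+2·0 = 6 | 6·0+6·0+1·6 = 6
J: 2·3+2·6 = 18 | 6·3+6·0+1·0 = 18
R: 2·2+2·4 = 12 | 6·0+6·1+1·6 = 12
Q: 2·2+2·7 = 18 | 6·1+6·1+1·6 = 18
E: 2·4+2·0 = 8 | 6·0+6·0+1·8 = 8
gcd(2,2,6,6,1) = 1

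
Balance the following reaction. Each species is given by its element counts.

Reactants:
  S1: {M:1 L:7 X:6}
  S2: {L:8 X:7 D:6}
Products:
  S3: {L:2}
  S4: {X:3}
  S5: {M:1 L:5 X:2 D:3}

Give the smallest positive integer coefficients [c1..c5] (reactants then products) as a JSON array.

M: 2·1+1·0 = 2 | 6·0+5·0+2·1 = 2
L: 2·7+1·8 = 22 | 6·2+5·0+2·5 = 22
X: 2·6+1·7 = 19 | 6·0+5·3+2·2 = 19
D: 2·0+1·6 = 6 | 6·0+5·0+2·3 = 6
gcd(2,1,6,5,2) = 1

Coefficients: [2, 1, 6, 5, 2]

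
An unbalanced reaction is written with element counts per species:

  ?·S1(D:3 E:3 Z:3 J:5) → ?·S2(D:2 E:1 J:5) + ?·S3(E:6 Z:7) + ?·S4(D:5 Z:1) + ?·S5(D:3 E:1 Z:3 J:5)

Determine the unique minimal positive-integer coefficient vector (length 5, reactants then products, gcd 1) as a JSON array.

D: 6·3 = 18 | 5·2+2·0+1·5+1·3 = 18
E: 6·3 = 18 | 5·1+2·6+1·0+1·1 = 18
Z: 6·3 = 18 | 5·0+2·7+1·1+1·3 = 18
J: 6·5 = 30 | 5·5+2·0+1·0+1·5 = 30
gcd(6,5,2,1,1) = 1

Coefficients: [6, 5, 2, 1, 1]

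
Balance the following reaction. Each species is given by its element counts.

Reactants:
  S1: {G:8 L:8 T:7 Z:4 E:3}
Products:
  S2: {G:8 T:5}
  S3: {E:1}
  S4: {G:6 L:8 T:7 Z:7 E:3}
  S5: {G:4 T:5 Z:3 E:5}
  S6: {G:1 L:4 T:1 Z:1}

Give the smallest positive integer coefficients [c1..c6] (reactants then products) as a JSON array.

G: 4·8 = 32 | 2·8+4·0+1·6+1·4+6·1 = 32
L: 4·8 = 32 | 2·0+4·0+1·8+1·0+6·4 = 32
T: 4·7 = 28 | 2·5+4·0+1·7+1·5+6·1 = 28
Z: 4·4 = 16 | 2·0+4·0+1·7+1·3+6·1 = 16
E: 4·3 = 12 | 2·0+4·1+1·3+1·5+6·0 = 12
gcd(4,2,4,1,1,6) = 1

Coefficients: [4, 2, 4, 1, 1, 6]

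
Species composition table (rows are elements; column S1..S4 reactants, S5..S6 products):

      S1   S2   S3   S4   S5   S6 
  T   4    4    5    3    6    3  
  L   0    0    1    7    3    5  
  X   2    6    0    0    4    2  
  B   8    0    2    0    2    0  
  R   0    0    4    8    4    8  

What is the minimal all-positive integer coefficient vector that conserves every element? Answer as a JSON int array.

Coefficients: [1, 4, 2, 3, 6, 1]

T: 1·4+4·4+2·5+3·3 = 39 | 6·6+1·3 = 39
L: 1·0+4·0+2·1+3·7 = 23 | 6·3+1·5 = 23
X: 1·2+4·6+2·0+3·0 = 26 | 6·4+1·2 = 26
B: 1·8+4·0+2·2+3·0 = 12 | 6·2+1·0 = 12
R: 1·0+4·0+2·4+3·8 = 32 | 6·4+1·8 = 32
gcd(1,4,2,3,6,1) = 1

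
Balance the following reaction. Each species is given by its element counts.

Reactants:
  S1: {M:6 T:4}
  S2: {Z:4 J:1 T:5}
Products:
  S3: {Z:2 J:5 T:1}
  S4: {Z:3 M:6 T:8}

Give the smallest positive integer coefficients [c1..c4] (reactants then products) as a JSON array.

Coefficients: [6, 5, 1, 6]

Z: 6·0+5·4 = 20 | 1·2+6·3 = 20
M: 6·6+5·0 = 36 | 1·0+6·6 = 36
J: 6·0+5·1 = 5 | 1·5+6·0 = 5
T: 6·4+5·5 = 49 | 1·1+6·8 = 49
gcd(6,5,1,6) = 1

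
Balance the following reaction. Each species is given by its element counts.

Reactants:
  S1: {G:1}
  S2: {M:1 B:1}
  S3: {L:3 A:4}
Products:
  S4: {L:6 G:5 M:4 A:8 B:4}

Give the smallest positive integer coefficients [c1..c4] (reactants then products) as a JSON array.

Coefficients: [5, 4, 2, 1]

L: 5·0+4·0+2·3 = 6 | 1·6 = 6
G: 5·1+4·0+2·0 = 5 | 1·5 = 5
M: 5·0+4·1+2·0 = 4 | 1·4 = 4
A: 5·0+4·0+2·4 = 8 | 1·8 = 8
B: 5·0+4·1+2·0 = 4 | 1·4 = 4
gcd(5,4,2,1) = 1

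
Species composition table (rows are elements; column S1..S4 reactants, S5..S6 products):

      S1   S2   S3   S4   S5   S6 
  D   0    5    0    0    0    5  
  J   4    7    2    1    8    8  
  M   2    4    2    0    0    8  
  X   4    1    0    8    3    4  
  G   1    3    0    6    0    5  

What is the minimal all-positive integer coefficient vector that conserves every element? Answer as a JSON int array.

D: 4·0+5·5+6·0+1·0 = 25 | 3·0+5·5 = 25
J: 4·4+5·7+6·2+1·1 = 64 | 3·8+5·8 = 64
M: 4·2+5·4+6·2+1·0 = 40 | 3·0+5·8 = 40
X: 4·4+5·1+6·0+1·8 = 29 | 3·3+5·4 = 29
G: 4·1+5·3+6·0+1·6 = 25 | 3·0+5·5 = 25
gcd(4,5,6,1,3,5) = 1

Coefficients: [4, 5, 6, 1, 3, 5]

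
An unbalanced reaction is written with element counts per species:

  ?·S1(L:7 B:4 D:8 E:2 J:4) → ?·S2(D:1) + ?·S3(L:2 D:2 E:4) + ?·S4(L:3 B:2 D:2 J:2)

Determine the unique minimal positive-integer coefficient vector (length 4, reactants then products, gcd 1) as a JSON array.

L: 2·7 = 14 | 6·0+1·2+4·3 = 14
B: 2·4 = 8 | 6·0+1·0+4·2 = 8
D: 2·8 = 16 | 6·1+1·2+4·2 = 16
E: 2·2 = 4 | 6·0+1·4+4·0 = 4
J: 2·4 = 8 | 6·0+1·0+4·2 = 8
gcd(2,6,1,4) = 1

Coefficients: [2, 6, 1, 4]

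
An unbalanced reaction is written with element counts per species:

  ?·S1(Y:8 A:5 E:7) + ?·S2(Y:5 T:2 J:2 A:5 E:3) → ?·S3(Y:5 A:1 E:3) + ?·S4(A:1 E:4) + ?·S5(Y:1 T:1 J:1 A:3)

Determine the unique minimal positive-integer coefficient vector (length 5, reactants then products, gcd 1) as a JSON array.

Coefficients: [2, 3, 5, 2, 6]

Y: 2·8+3·5 = 31 | 5·5+2·0+6·1 = 31
T: 2·0+3·2 = 6 | 5·0+2·0+6·1 = 6
J: 2·0+3·2 = 6 | 5·0+2·0+6·1 = 6
A: 2·5+3·5 = 25 | 5·1+2·1+6·3 = 25
E: 2·7+3·3 = 23 | 5·3+2·4+6·0 = 23
gcd(2,3,5,2,6) = 1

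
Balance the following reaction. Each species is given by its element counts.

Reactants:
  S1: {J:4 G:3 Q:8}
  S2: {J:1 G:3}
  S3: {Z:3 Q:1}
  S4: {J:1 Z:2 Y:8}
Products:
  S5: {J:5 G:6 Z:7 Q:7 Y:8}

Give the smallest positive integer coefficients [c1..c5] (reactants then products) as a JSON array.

J: 2·4+4·1+5·0+3·1 = 15 | 3·5 = 15
G: 2·3+4·3+5·0+3·0 = 18 | 3·6 = 18
Z: 2·0+4·0+5·3+3·2 = 21 | 3·7 = 21
Q: 2·8+4·0+5·1+3·0 = 21 | 3·7 = 21
Y: 2·0+4·0+5·0+3·8 = 24 | 3·8 = 24
gcd(2,4,5,3,3) = 1

Coefficients: [2, 4, 5, 3, 3]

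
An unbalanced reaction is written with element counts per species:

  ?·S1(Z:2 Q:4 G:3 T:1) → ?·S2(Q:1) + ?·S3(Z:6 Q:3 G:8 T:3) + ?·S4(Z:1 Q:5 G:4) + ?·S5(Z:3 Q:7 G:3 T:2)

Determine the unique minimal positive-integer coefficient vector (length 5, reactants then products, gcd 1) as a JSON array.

Coefficients: [5, 5, 1, 1, 1]

Z: 5·2 = 10 | 5·0+1·6+1·1+1·3 = 10
Q: 5·4 = 20 | 5·1+1·3+1·5+1·7 = 20
G: 5·3 = 15 | 5·0+1·8+1·4+1·3 = 15
T: 5·1 = 5 | 5·0+1·3+1·0+1·2 = 5
gcd(5,5,1,1,1) = 1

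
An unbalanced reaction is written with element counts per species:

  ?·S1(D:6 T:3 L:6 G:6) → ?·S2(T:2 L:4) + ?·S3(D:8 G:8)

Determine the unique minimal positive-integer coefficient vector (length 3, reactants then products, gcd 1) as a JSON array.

D: 4·6 = 24 | 6·0+3·8 = 24
T: 4·3 = 12 | 6·2+3·0 = 12
L: 4·6 = 24 | 6·4+3·0 = 24
G: 4·6 = 24 | 6·0+3·8 = 24
gcd(4,6,3) = 1

Coefficients: [4, 6, 3]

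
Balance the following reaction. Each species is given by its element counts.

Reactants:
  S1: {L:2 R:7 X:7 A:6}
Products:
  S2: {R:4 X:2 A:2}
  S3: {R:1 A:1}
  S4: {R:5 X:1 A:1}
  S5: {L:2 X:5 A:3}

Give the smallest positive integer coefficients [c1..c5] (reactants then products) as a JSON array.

Coefficients: [3, 2, 3, 2, 3]

L: 3·2 = 6 | 2·0+3·0+2·0+3·2 = 6
R: 3·7 = 21 | 2·4+3·1+2·5+3·0 = 21
X: 3·7 = 21 | 2·2+3·0+2·1+3·5 = 21
A: 3·6 = 18 | 2·2+3·1+2·1+3·3 = 18
gcd(3,2,3,2,3) = 1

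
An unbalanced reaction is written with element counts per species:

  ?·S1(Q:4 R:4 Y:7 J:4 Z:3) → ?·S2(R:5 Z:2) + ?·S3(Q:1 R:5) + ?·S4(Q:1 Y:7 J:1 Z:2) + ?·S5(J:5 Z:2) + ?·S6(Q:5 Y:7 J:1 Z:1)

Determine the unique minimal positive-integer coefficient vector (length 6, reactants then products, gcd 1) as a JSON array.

Coefficients: [5, 1, 3, 2, 3, 3]

Q: 5·4 = 20 | 1·0+3·1+2·1+3·0+3·5 = 20
R: 5·4 = 20 | 1·5+3·5+2·0+3·0+3·0 = 20
Y: 5·7 = 35 | 1·0+3·0+2·7+3·0+3·7 = 35
J: 5·4 = 20 | 1·0+3·0+2·1+3·5+3·1 = 20
Z: 5·3 = 15 | 1·2+3·0+2·2+3·2+3·1 = 15
gcd(5,1,3,2,3,3) = 1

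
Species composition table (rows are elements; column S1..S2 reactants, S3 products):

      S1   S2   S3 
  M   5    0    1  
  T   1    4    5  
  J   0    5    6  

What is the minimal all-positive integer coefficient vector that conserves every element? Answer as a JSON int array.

Coefficients: [1, 6, 5]

M: 1·5+6·0 = 5 | 5·1 = 5
T: 1·1+6·4 = 25 | 5·5 = 25
J: 1·0+6·5 = 30 | 5·6 = 30
gcd(1,6,5) = 1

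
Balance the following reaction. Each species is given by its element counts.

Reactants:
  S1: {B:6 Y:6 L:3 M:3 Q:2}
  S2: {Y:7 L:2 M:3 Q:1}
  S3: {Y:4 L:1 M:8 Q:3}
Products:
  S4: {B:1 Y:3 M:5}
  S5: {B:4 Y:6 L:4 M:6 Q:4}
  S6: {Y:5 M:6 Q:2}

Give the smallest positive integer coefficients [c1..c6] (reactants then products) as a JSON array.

Coefficients: [3, 1, 5, 2, 4, 3]

B: 3·6+1·0+5·0 = 18 | 2·1+4·4+3·0 = 18
Y: 3·6+1·7+5·4 = 45 | 2·3+4·6+3·5 = 45
L: 3·3+1·2+5·1 = 16 | 2·0+4·4+3·0 = 16
M: 3·3+1·3+5·8 = 52 | 2·5+4·6+3·6 = 52
Q: 3·2+1·1+5·3 = 22 | 2·0+4·4+3·2 = 22
gcd(3,1,5,2,4,3) = 1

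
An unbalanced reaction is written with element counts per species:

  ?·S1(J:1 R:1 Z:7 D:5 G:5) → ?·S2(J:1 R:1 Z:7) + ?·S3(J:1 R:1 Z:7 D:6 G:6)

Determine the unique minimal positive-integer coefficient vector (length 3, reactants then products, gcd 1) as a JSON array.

Coefficients: [6, 1, 5]

J: 6·1 = 6 | 1·1+5·1 = 6
R: 6·1 = 6 | 1·1+5·1 = 6
Z: 6·7 = 42 | 1·7+5·7 = 42
D: 6·5 = 30 | 1·0+5·6 = 30
G: 6·5 = 30 | 1·0+5·6 = 30
gcd(6,1,5) = 1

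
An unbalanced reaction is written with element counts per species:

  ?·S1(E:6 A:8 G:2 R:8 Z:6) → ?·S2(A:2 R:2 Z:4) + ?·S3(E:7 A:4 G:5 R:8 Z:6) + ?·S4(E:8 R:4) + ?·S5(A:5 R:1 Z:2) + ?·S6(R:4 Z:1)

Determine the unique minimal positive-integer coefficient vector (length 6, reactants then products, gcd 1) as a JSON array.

E: 5·6 = 30 | 1·0+2·7+2·8+6·0+2·0 = 30
A: 5·8 = 40 | 1·2+2·4+2·0+6·5+2·0 = 40
G: 5·2 = 10 | 1·0+2·5+2·0+6·0+2·0 = 10
R: 5·8 = 40 | 1·2+2·8+2·4+6·1+2·4 = 40
Z: 5·6 = 30 | 1·4+2·6+2·0+6·2+2·1 = 30
gcd(5,1,2,2,6,2) = 1

Coefficients: [5, 1, 2, 2, 6, 2]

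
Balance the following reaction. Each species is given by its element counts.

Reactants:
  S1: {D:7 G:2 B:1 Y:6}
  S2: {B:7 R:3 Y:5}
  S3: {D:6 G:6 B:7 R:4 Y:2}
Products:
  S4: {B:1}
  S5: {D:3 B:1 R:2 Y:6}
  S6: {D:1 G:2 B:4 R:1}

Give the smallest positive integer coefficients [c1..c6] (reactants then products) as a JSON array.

Coefficients: [1, 2, 1, 3, 3, 4]

D: 1·7+2·0+1·6 = 13 | 3·0+3·3+4·1 = 13
G: 1·2+2·0+1·6 = 8 | 3·0+3·0+4·2 = 8
B: 1·1+2·7+1·7 = 22 | 3·1+3·1+4·4 = 22
R: 1·0+2·3+1·4 = 10 | 3·0+3·2+4·1 = 10
Y: 1·6+2·5+1·2 = 18 | 3·0+3·6+4·0 = 18
gcd(1,2,1,3,3,4) = 1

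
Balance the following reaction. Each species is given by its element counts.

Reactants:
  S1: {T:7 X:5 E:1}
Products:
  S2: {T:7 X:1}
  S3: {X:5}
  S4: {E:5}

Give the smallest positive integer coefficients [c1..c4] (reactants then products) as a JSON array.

T: 5·7 = 35 | 5·7+4·0+1·0 = 35
X: 5·5 = 25 | 5·1+4·5+1·0 = 25
E: 5·1 = 5 | 5·0+4·0+1·5 = 5
gcd(5,5,4,1) = 1

Coefficients: [5, 5, 4, 1]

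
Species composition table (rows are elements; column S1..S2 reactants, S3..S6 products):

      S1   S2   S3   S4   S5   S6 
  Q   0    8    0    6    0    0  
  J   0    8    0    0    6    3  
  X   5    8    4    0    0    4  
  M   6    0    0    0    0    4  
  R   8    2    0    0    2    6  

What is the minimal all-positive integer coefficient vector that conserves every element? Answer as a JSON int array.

Coefficients: [4, 3, 5, 4, 1, 6]

Q: 4·0+3·8 = 24 | 5·0+4·6+1·0+6·0 = 24
J: 4·0+3·8 = 24 | 5·0+4·0+1·6+6·3 = 24
X: 4·5+3·8 = 44 | 5·4+4·0+1·0+6·4 = 44
M: 4·6+3·0 = 24 | 5·0+4·0+1·0+6·4 = 24
R: 4·8+3·2 = 38 | 5·0+4·0+1·2+6·6 = 38
gcd(4,3,5,4,1,6) = 1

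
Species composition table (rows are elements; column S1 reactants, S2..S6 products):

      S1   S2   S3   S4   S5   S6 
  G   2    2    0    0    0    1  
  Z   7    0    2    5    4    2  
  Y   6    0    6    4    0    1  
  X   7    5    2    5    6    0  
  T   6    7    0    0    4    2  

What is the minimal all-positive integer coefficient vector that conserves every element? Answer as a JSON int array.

Coefficients: [5, 2, 2, 3, 1, 6]

G: 5·2 = 10 | 2·2+2·0+3·0+1·0+6·1 = 10
Z: 5·7 = 35 | 2·0+2·2+3·5+1·4+6·2 = 35
Y: 5·6 = 30 | 2·0+2·6+3·4+1·0+6·1 = 30
X: 5·7 = 35 | 2·5+2·2+3·5+1·6+6·0 = 35
T: 5·6 = 30 | 2·7+2·0+3·0+1·4+6·2 = 30
gcd(5,2,2,3,1,6) = 1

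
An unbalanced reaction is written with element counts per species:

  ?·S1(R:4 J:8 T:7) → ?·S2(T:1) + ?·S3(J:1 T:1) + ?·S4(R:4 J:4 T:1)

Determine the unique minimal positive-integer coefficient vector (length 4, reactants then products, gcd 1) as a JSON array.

R: 1·4 = 4 | 2·0+4·0+1·4 = 4
J: 1·8 = 8 | 2·0+4·1+1·4 = 8
T: 1·7 = 7 | 2·1+4·1+1·1 = 7
gcd(1,2,4,1) = 1

Coefficients: [1, 2, 4, 1]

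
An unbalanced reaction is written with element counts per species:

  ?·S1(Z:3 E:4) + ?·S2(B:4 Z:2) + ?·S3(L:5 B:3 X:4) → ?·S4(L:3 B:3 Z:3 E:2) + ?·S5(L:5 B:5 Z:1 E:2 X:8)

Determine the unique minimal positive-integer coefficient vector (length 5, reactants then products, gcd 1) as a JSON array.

L: 4·0+3·0+6·5 = 30 | 5·3+3·5 = 30
B: 4·0+3·4+6·3 = 30 | 5·3+3·5 = 30
Z: 4·3+3·2+6·0 = 18 | 5·3+3·1 = 18
E: 4·4+3·0+6·0 = 16 | 5·2+3·2 = 16
X: 4·0+3·0+6·4 = 24 | 5·0+3·8 = 24
gcd(4,3,6,5,3) = 1

Coefficients: [4, 3, 6, 5, 3]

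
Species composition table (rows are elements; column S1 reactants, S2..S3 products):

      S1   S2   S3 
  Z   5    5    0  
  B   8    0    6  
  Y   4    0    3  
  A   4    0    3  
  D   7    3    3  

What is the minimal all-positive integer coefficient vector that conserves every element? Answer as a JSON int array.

Z: 3·5 = 15 | 3·5+4·0 = 15
B: 3·8 = 24 | 3·0+4·6 = 24
Y: 3·4 = 12 | 3·0+4·3 = 12
A: 3·4 = 12 | 3·0+4·3 = 12
D: 3·7 = 21 | 3·3+4·3 = 21
gcd(3,3,4) = 1

Coefficients: [3, 3, 4]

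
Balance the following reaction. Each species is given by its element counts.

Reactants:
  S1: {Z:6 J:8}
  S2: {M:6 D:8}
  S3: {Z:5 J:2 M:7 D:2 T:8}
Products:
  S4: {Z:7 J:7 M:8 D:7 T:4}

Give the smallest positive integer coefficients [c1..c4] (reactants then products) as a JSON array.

Z: 3·6+3·0+2·5 = 28 | 4·7 = 28
J: 3·8+3·0+2·2 = 28 | 4·7 = 28
M: 3·0+3·6+2·7 = 32 | 4·8 = 32
D: 3·0+3·8+2·2 = 28 | 4·7 = 28
T: 3·0+3·0+2·8 = 16 | 4·4 = 16
gcd(3,3,2,4) = 1

Coefficients: [3, 3, 2, 4]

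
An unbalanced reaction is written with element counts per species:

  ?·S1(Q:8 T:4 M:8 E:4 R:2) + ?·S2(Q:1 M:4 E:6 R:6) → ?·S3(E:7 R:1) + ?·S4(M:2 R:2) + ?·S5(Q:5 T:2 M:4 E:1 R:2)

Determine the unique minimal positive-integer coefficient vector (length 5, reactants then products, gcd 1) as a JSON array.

Coefficients: [1, 2, 2, 4, 2]

Q: 1·8+2·1 = 10 | 2·0+4·0+2·5 = 10
T: 1·4+2·0 = 4 | 2·0+4·0+2·2 = 4
M: 1·8+2·4 = 16 | 2·0+4·2+2·4 = 16
E: 1·4+2·6 = 16 | 2·7+4·0+2·1 = 16
R: 1·2+2·6 = 14 | 2·1+4·2+2·2 = 14
gcd(1,2,2,4,2) = 1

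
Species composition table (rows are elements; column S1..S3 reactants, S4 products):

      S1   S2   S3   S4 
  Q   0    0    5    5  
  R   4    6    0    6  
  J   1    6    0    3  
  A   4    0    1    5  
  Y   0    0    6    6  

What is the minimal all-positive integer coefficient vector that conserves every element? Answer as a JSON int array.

Q: 3·0+1·0+3·5 = 15 | 3·5 = 15
R: 3·4+1·6+3·0 = 18 | 3·6 = 18
J: 3·1+1·6+3·0 = 9 | 3·3 = 9
A: 3·4+1·0+3·1 = 15 | 3·5 = 15
Y: 3·0+1·0+3·6 = 18 | 3·6 = 18
gcd(3,1,3,3) = 1

Coefficients: [3, 1, 3, 3]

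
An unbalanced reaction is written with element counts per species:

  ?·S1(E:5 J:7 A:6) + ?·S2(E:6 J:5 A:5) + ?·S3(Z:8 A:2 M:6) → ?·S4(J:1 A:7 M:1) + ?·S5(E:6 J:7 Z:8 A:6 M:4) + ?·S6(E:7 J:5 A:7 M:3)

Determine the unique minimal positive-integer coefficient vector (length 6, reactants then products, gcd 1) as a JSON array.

E: 3·5+6·6+5·0 = 51 | 1·0+5·6+3·7 = 51
J: 3·7+6·5+5·0 = 51 | 1·1+5·7+3·5 = 51
Z: 3·0+6·0+5·8 = 40 | 1·0+5·8+3·0 = 40
A: 3·6+6·5+5·2 = 58 | 1·7+5·6+3·7 = 58
M: 3·0+6·0+5·6 = 30 | 1·1+5·4+3·3 = 30
gcd(3,6,5,1,5,3) = 1

Coefficients: [3, 6, 5, 1, 5, 3]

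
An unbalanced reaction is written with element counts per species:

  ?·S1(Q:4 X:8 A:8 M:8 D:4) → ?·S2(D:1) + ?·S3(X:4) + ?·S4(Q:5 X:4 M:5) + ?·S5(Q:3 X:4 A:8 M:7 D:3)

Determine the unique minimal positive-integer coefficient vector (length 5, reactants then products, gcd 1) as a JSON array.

Q: 5·4 = 20 | 5·0+4·0+1·5+5·3 = 20
X: 5·8 = 40 | 5·0+4·4+1·4+5·4 = 40
A: 5·8 = 40 | 5·0+4·0+1·0+5·8 = 40
M: 5·8 = 40 | 5·0+4·0+1·5+5·7 = 40
D: 5·4 = 20 | 5·1+4·0+1·0+5·3 = 20
gcd(5,5,4,1,5) = 1

Coefficients: [5, 5, 4, 1, 5]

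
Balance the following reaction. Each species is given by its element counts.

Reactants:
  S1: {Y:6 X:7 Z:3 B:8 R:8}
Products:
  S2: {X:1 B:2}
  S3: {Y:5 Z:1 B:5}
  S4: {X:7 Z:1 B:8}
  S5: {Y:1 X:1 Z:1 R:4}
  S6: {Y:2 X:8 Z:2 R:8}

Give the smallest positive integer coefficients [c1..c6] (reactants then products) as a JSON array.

Coefficients: [5, 6, 4, 1, 6, 2]

Y: 5·6 = 30 | 6·0+4·5+1·0+6·1+2·2 = 30
X: 5·7 = 35 | 6·1+4·0+1·7+6·1+2·8 = 35
Z: 5·3 = 15 | 6·0+4·1+1·1+6·1+2·2 = 15
B: 5·8 = 40 | 6·2+4·5+1·8+6·0+2·0 = 40
R: 5·8 = 40 | 6·0+4·0+1·0+6·4+2·8 = 40
gcd(5,6,4,1,6,2) = 1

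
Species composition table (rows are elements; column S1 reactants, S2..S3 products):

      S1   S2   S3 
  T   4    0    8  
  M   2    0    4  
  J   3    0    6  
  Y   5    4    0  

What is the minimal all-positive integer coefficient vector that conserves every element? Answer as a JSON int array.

Coefficients: [4, 5, 2]

T: 4·4 = 16 | 5·0+2·8 = 16
M: 4·2 = 8 | 5·0+2·4 = 8
J: 4·3 = 12 | 5·0+2·6 = 12
Y: 4·5 = 20 | 5·4+2·0 = 20
gcd(4,5,2) = 1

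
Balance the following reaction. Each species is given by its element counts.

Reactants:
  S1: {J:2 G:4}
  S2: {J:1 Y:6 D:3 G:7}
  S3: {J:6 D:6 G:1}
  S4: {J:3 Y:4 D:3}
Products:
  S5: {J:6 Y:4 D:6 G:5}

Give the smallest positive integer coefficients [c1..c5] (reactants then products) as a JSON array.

Coefficients: [2, 2, 3, 2, 5]

J: 2·2+2·1+3·6+2·3 = 30 | 5·6 = 30
Y: 2·0+2·6+3·0+2·4 = 20 | 5·4 = 20
D: 2·0+2·3+3·6+2·3 = 30 | 5·6 = 30
G: 2·4+2·7+3·1+2·0 = 25 | 5·5 = 25
gcd(2,2,3,2,5) = 1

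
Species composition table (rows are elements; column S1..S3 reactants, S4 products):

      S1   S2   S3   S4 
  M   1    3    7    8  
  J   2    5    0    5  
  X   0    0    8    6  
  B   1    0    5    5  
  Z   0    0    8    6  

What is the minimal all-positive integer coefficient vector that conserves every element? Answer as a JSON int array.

Coefficients: [5, 2, 3, 4]

M: 5·1+2·3+3·7 = 32 | 4·8 = 32
J: 5·2+2·5+3·0 = 20 | 4·5 = 20
X: 5·0+2·0+3·8 = 24 | 4·6 = 24
B: 5·1+2·0+3·5 = 20 | 4·5 = 20
Z: 5·0+2·0+3·8 = 24 | 4·6 = 24
gcd(5,2,3,4) = 1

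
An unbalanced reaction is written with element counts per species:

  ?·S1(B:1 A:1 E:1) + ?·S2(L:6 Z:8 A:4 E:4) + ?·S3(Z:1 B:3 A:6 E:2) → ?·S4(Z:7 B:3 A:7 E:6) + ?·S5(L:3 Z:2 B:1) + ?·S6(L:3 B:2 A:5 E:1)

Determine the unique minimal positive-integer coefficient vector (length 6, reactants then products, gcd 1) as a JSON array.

L: 5·0+3·6+6·0 = 18 | 4·0+1·3+5·3 = 18
Z: 5·0+3·8+6·1 = 30 | 4·7+1·2+5·0 = 30
B: 5·1+3·0+6·3 = 23 | 4·3+1·1+5·2 = 23
A: 5·1+3·4+6·6 = 53 | 4·7+1·0+5·5 = 53
E: 5·1+3·4+6·2 = 29 | 4·6+1·0+5·1 = 29
gcd(5,3,6,4,1,5) = 1

Coefficients: [5, 3, 6, 4, 1, 5]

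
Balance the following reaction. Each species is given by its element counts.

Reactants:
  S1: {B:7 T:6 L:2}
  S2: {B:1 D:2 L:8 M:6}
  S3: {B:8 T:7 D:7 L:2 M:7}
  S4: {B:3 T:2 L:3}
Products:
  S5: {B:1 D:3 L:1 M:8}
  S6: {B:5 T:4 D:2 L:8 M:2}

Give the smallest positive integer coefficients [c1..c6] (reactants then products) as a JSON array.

B: 1·7+5·1+2·8+2·3 = 34 | 4·1+6·5 = 34
T: 1·6+5·0+2·7+2·2 = 24 | 4·0+6·4 = 24
D: 1·0+5·2+2·7+2·0 = 24 | 4·3+6·2 = 24
L: 1·2+5·8+2·2+2·3 = 52 | 4·1+6·8 = 52
M: 1·0+5·6+2·7+2·0 = 44 | 4·8+6·2 = 44
gcd(1,5,2,2,4,6) = 1

Coefficients: [1, 5, 2, 2, 4, 6]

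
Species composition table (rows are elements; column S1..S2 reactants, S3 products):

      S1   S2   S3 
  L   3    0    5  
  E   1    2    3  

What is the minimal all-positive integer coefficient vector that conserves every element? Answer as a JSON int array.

Coefficients: [5, 2, 3]

L: 5·3+2·0 = 15 | 3·5 = 15
E: 5·1+2·2 = 9 | 3·3 = 9
gcd(5,2,3) = 1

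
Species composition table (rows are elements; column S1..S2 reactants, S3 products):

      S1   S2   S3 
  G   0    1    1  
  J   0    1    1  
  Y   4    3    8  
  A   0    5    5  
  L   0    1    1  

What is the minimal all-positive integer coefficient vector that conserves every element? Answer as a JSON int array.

Coefficients: [5, 4, 4]

G: 5·0+4·1 = 4 | 4·1 = 4
J: 5·0+4·1 = 4 | 4·1 = 4
Y: 5·4+4·3 = 32 | 4·8 = 32
A: 5·0+4·5 = 20 | 4·5 = 20
L: 5·0+4·1 = 4 | 4·1 = 4
gcd(5,4,4) = 1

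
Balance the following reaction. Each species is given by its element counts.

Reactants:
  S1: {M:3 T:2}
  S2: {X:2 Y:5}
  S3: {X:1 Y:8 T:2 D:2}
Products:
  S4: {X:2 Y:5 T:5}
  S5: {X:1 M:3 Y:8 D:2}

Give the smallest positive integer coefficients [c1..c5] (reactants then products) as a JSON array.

Coefficients: [5, 4, 5, 4, 5]

X: 5·0+4·2+5·1 = 13 | 4·2+5·1 = 13
M: 5·3+4·0+5·0 = 15 | 4·0+5·3 = 15
Y: 5·0+4·5+5·8 = 60 | 4·5+5·8 = 60
T: 5·2+4·0+5·2 = 20 | 4·5+5·0 = 20
D: 5·0+4·0+5·2 = 10 | 4·0+5·2 = 10
gcd(5,4,5,4,5) = 1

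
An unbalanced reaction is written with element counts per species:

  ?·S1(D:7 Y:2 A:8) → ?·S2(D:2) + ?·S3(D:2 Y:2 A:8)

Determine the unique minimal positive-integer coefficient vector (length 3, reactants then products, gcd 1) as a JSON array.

Coefficients: [2, 5, 2]

D: 2·7 = 14 | 5·2+2·2 = 14
Y: 2·2 = 4 | 5·0+2·2 = 4
A: 2·8 = 16 | 5·0+2·8 = 16
gcd(2,5,2) = 1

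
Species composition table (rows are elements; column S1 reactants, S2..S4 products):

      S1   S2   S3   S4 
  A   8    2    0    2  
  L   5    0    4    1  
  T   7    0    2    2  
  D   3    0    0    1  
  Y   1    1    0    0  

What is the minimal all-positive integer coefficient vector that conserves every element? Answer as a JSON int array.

Coefficients: [2, 2, 1, 6]

A: 2·8 = 16 | 2·2+1·0+6·2 = 16
L: 2·5 = 10 | 2·0+1·4+6·1 = 10
T: 2·7 = 14 | 2·0+1·2+6·2 = 14
D: 2·3 = 6 | 2·0+1·0+6·1 = 6
Y: 2·1 = 2 | 2·1+1·0+6·0 = 2
gcd(2,2,1,6) = 1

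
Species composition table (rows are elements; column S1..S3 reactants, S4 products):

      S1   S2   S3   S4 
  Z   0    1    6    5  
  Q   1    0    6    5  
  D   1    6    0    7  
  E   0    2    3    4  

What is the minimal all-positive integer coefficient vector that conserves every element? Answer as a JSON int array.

Z: 3·0+3·1+2·6 = 15 | 3·5 = 15
Q: 3·1+3·0+2·6 = 15 | 3·5 = 15
D: 3·1+3·6+2·0 = 21 | 3·7 = 21
E: 3·0+3·2+2·3 = 12 | 3·4 = 12
gcd(3,3,2,3) = 1

Coefficients: [3, 3, 2, 3]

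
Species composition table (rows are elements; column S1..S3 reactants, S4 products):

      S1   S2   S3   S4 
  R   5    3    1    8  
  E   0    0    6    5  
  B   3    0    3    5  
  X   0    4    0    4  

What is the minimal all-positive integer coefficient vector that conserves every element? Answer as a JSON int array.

R: 5·5+6·3+5·1 = 48 | 6·8 = 48
E: 5·0+6·0+5·6 = 30 | 6·5 = 30
B: 5·3+6·0+5·3 = 30 | 6·5 = 30
X: 5·0+6·4+5·0 = 24 | 6·4 = 24
gcd(5,6,5,6) = 1

Coefficients: [5, 6, 5, 6]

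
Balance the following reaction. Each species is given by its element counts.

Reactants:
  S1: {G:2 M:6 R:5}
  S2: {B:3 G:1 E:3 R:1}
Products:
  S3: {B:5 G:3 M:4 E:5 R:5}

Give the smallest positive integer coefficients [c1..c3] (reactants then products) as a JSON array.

B: 2·0+5·3 = 15 | 3·5 = 15
G: 2·2+5·1 = 9 | 3·3 = 9
M: 2·6+5·0 = 12 | 3·4 = 12
E: 2·0+5·3 = 15 | 3·5 = 15
R: 2·5+5·1 = 15 | 3·5 = 15
gcd(2,5,3) = 1

Coefficients: [2, 5, 3]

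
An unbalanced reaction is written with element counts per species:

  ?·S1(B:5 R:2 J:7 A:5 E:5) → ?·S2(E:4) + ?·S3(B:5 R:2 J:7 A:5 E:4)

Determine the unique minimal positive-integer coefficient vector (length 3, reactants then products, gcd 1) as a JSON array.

B: 4·5 = 20 | 1·0+4·5 = 20
R: 4·2 = 8 | 1·0+4·2 = 8
J: 4·7 = 28 | 1·0+4·7 = 28
A: 4·5 = 20 | 1·0+4·5 = 20
E: 4·5 = 20 | 1·4+4·4 = 20
gcd(4,1,4) = 1

Coefficients: [4, 1, 4]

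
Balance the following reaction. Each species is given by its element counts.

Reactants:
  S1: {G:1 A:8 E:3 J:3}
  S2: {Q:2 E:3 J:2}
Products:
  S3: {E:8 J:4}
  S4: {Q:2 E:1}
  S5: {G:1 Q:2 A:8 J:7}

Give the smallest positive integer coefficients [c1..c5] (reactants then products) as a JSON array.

G: 1·1+6·0 = 1 | 2·0+5·0+1·1 = 1
Q: 1·0+6·2 = 12 | 2·0+5·2+1·2 = 12
A: 1·8+6·0 = 8 | 2·0+5·0+1·8 = 8
E: 1·3+6·3 = 21 | 2·8+5·1+1·0 = 21
J: 1·3+6·2 = 15 | 2·4+5·0+1·7 = 15
gcd(1,6,2,5,1) = 1

Coefficients: [1, 6, 2, 5, 1]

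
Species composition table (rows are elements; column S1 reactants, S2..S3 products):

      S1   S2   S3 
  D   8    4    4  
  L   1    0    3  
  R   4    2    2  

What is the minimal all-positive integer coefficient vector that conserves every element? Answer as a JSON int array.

D: 3·8 = 24 | 5·4+1·4 = 24
L: 3·1 = 3 | 5·0+1·3 = 3
R: 3·4 = 12 | 5·2+1·2 = 12
gcd(3,5,1) = 1

Coefficients: [3, 5, 1]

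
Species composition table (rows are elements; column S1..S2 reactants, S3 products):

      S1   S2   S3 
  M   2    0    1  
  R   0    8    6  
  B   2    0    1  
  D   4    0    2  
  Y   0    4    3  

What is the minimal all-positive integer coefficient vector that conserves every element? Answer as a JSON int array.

M: 2·2+3·0 = 4 | 4·1 = 4
R: 2·0+3·8 = 24 | 4·6 = 24
B: 2·2+3·0 = 4 | 4·1 = 4
D: 2·4+3·0 = 8 | 4·2 = 8
Y: 2·0+3·4 = 12 | 4·3 = 12
gcd(2,3,4) = 1

Coefficients: [2, 3, 4]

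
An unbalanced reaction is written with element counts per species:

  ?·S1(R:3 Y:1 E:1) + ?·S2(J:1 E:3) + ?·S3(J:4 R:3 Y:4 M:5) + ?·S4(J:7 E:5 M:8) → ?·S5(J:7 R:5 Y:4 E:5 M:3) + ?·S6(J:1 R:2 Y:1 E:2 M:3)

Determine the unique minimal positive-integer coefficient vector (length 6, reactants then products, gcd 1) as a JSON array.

Coefficients: [4, 3, 2, 1, 2, 4]

J: 4·0+3·1+2·4+1·7 = 18 | 2·7+4·1 = 18
R: 4·3+3·0+2·3+1·0 = 18 | 2·5+4·2 = 18
Y: 4·1+3·0+2·4+1·0 = 12 | 2·4+4·1 = 12
E: 4·1+3·3+2·0+1·5 = 18 | 2·5+4·2 = 18
M: 4·0+3·0+2·5+1·8 = 18 | 2·3+4·3 = 18
gcd(4,3,2,1,2,4) = 1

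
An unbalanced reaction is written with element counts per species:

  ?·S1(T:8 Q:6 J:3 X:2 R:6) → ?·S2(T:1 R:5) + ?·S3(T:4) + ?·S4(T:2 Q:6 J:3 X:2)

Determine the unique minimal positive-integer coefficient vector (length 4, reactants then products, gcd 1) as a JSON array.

T: 5·8 = 40 | 6·1+6·4+5·2 = 40
Q: 5·6 = 30 | 6·0+6·0+5·6 = 30
J: 5·3 = 15 | 6·0+6·0+5·3 = 15
X: 5·2 = 10 | 6·0+6·0+5·2 = 10
R: 5·6 = 30 | 6·5+6·0+5·0 = 30
gcd(5,6,6,5) = 1

Coefficients: [5, 6, 6, 5]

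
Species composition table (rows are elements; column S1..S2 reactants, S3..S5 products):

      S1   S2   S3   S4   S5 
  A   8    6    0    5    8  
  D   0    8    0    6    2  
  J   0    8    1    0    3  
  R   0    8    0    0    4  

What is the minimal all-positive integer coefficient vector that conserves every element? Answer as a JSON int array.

A: 5·8+3·6 = 58 | 6·0+2·5+6·8 = 58
D: 5·0+3·8 = 24 | 6·0+2·6+6·2 = 24
J: 5·0+3·8 = 24 | 6·1+2·0+6·3 = 24
R: 5·0+3·8 = 24 | 6·0+2·0+6·4 = 24
gcd(5,3,6,2,6) = 1

Coefficients: [5, 3, 6, 2, 6]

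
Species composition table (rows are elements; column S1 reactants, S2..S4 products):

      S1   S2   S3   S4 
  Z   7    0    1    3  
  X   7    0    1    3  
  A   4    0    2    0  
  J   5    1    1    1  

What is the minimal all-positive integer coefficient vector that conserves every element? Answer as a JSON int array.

Z: 3·7 = 21 | 4·0+6·1+5·3 = 21
X: 3·7 = 21 | 4·0+6·1+5·3 = 21
A: 3·4 = 12 | 4·0+6·2+5·0 = 12
J: 3·5 = 15 | 4·1+6·1+5·1 = 15
gcd(3,4,6,5) = 1

Coefficients: [3, 4, 6, 5]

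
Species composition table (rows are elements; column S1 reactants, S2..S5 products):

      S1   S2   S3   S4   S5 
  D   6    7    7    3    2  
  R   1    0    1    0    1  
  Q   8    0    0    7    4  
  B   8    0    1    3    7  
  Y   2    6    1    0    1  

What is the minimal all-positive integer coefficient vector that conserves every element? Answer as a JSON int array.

D: 6·6 = 36 | 1·7+1·7+4·3+5·2 = 36
R: 6·1 = 6 | 1·0+1·1+4·0+5·1 = 6
Q: 6·8 = 48 | 1·0+1·0+4·7+5·4 = 48
B: 6·8 = 48 | 1·0+1·1+4·3+5·7 = 48
Y: 6·2 = 12 | 1·6+1·1+4·0+5·1 = 12
gcd(6,1,1,4,5) = 1

Coefficients: [6, 1, 1, 4, 5]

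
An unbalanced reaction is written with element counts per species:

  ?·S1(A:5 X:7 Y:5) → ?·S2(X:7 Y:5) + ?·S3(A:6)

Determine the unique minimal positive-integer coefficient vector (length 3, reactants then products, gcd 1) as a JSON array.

Coefficients: [6, 6, 5]

A: 6·5 = 30 | 6·0+5·6 = 30
X: 6·7 = 42 | 6·7+5·0 = 42
Y: 6·5 = 30 | 6·5+5·0 = 30
gcd(6,6,5) = 1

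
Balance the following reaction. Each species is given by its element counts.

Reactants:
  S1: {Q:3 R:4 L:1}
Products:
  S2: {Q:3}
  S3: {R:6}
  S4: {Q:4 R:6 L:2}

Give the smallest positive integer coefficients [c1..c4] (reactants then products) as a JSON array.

Coefficients: [6, 2, 1, 3]

Q: 6·3 = 18 | 2·3+1·0+3·4 = 18
R: 6·4 = 24 | 2·0+1·6+3·6 = 24
L: 6·1 = 6 | 2·0+1·0+3·2 = 6
gcd(6,2,1,3) = 1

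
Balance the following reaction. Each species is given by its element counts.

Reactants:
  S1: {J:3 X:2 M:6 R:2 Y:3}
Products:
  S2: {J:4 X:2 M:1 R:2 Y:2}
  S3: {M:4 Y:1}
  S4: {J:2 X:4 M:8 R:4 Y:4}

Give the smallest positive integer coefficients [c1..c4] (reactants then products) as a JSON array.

Coefficients: [6, 4, 6, 1]

J: 6·3 = 18 | 4·4+6·0+1·2 = 18
X: 6·2 = 12 | 4·2+6·0+1·4 = 12
M: 6·6 = 36 | 4·1+6·4+1·8 = 36
R: 6·2 = 12 | 4·2+6·0+1·4 = 12
Y: 6·3 = 18 | 4·2+6·1+1·4 = 18
gcd(6,4,6,1) = 1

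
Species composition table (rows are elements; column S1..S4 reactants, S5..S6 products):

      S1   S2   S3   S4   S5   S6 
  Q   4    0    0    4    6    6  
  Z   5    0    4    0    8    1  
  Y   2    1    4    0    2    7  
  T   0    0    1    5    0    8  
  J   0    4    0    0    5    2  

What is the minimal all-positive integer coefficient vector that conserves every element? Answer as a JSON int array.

Coefficients: [6, 6, 1, 3, 4, 2]

Q: 6·4+6·0+1·0+3·4 = 36 | 4·6+2·6 = 36
Z: 6·5+6·0+1·4+3·0 = 34 | 4·8+2·1 = 34
Y: 6·2+6·1+1·4+3·0 = 22 | 4·2+2·7 = 22
T: 6·0+6·0+1·1+3·5 = 16 | 4·0+2·8 = 16
J: 6·0+6·4+1·0+3·0 = 24 | 4·5+2·2 = 24
gcd(6,6,1,3,4,2) = 1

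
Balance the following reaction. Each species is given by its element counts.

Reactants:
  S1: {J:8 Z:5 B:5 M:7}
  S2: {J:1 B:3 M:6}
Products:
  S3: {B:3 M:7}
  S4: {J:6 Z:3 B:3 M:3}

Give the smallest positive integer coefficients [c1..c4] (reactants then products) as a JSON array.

J: 3·8+6·1 = 30 | 6·0+5·6 = 30
Z: 3·5+6·0 = 15 | 6·0+5·3 = 15
B: 3·5+6·3 = 33 | 6·3+5·3 = 33
M: 3·7+6·6 = 57 | 6·7+5·3 = 57
gcd(3,6,6,5) = 1

Coefficients: [3, 6, 6, 5]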